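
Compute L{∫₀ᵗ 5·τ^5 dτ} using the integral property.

L{∫₀ᵗ f(τ)dτ} = F(s)/s with f(t) = 5t^5. F(s) = 600/s^6, so L{∫₀ᵗ 5·τ^5 dτ} = (600/s^6)/s = 600/s^7. (Check: ∫₀ᵗ 5·τ^5 dτ = 5t^6/6.)

Final answer: 600/s^7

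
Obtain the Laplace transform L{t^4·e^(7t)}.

L{t^n·e^(at)} = n!/(s-a)^(n+1), so L{t^4·e^(7t)} = 24/(s-7)^5

Final answer: 24/(s-7)^5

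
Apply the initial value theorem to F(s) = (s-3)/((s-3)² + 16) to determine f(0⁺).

f(0⁺) = lim_{s→∞} sF(s) = lim_{s→∞} s(s-3)/((s-3)² + 16) = 1

Final answer: 1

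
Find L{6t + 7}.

L{6t + 7} = 6·L{t} + 7·L{1} = 6/s² + 7/s

Final answer: 6/s² + 7/s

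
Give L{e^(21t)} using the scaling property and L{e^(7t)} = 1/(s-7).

Using L{f(at)} = (1/a)F(s/a) with a=3 and f(t) = e^(7t): L{e^(21t)} = (1/3) · 1/((s/3)-7) = (1/3) · 3/(s-21) = 1/(s-21)

Final answer: 1/(s-21)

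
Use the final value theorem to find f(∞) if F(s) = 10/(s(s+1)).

f(∞) = lim_{s→0} s·10/(s(s+1)) = lim_{s→0} 10/(s+1) = 10/1 = 10

Final answer: 10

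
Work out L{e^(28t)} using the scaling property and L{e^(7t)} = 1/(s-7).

Using L{f(at)} = (1/a)F(s/a) with a=4 and f(t) = e^(7t): L{e^(28t)} = (1/4) · 1/((s/4)-7) = (1/4) · 4/(s-28) = 1/(s-28)

Final answer: 1/(s-28)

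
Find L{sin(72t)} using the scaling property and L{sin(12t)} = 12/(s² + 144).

Using L{f(at)} = (1/a)F(s/a) with a=6: L{sin(72t)} = (1/6) · 12/((s/6)² + 144) = (1/6) · 12·36/(s² + 5184) = 72/(s² + 5184)

Final answer: 72/(s² + 5184)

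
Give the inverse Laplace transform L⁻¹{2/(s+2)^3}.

L⁻¹{n!/(s-a)^(n+1)} = t^n·e^(at), so L⁻¹{2/(s+2)^3} = t^2·e^(-2t)

Final answer: t^2·e^(-2t)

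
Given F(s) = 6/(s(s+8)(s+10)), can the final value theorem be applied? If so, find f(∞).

Poles of sF(s) = 6/((s+8)(s+10)) are at s = -8 and s = -10, both in the left half-plane. Theorem applies. f(∞) = lim_{s→0} sF(s) = 6/(8·10) = 3/40

Final answer: 3/40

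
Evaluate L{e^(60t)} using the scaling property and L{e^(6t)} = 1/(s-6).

Using L{f(at)} = (1/a)F(s/a) with a=10 and f(t) = e^(6t): L{e^(60t)} = (1/10) · 1/((s/10)-6) = (1/10) · 10/(s-60) = 1/(s-60)

Final answer: 1/(s-60)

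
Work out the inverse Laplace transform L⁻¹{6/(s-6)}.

L⁻¹{1/(s-a)} = e^(at), so L⁻¹{1/(s-6)} = e^(6t), and L⁻¹{6/(s-6)} = 6·e^(6t)

Final answer: 6·e^(6t)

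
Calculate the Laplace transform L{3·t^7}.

L{t^n} = n!/s^(n+1), so L{t^7} = 5040/s^8. Then L{3·t^7} = 3·5040/s^8 = 15120/s^8

Final answer: 15120/s^8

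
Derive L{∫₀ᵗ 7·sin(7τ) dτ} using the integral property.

L{∫₀ᵗ f(τ)dτ} = F(s)/s with F(s) = 49/(s² + 49), so the result is (49/(s² + 49))/s = 49/(s(s² + 49))

Final answer: 49/(s(s² + 49))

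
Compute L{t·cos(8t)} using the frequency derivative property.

L{cos(8t)} = s/(s² + 64). Derivative: d/ds[s/(s² + 64)] = [(s² + 64) - s·2s]/(s² + 64)² = (64 - s²)/(s² + 64)². So L{t·cos(8t)} = -F'(s) = (s² - 64)/(s² + 64)²

Final answer: (s² - 64)/(s² + 64)²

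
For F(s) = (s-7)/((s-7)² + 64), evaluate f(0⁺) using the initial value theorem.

f(0⁺) = lim_{s→∞} sF(s) = lim_{s→∞} s(s-7)/((s-7)² + 64) = 1

Final answer: 1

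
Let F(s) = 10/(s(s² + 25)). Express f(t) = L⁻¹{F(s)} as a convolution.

10/(s(s² + 25)) = (1/s)·(10/(s² + 25)) = L{1}·L{2·sin(5t)}. So f(t) = 1*(2·sin(5t)) = ∫₀ᵗ 2·sin(5τ) dτ

Final answer: ∫₀ᵗ 2·sin(5τ) dτ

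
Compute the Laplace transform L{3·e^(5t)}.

L{e^(at)} = 1/(s-a), so L{e^(5t)} = 1/(s-5). Then L{3·e^(5t)} = 3/(s-5)

Final answer: 3/(s-5)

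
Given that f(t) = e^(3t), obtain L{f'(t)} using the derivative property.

f(0) = 1, F(s) = 1/(s-3). L{f'(t)} = s·F(s) - f(0) = s/(s-3) - 1 = (s - (s-3))/(s-3) = 3/(s-3)

Final answer: 3/(s-3)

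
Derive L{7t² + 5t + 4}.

L{7t² + 5t + 4} = 7·2/s³ + 5/s² + 4/s = 14/s³ + 5/s² + 4/s

Final answer: 14/s³ + 5/s² + 4/s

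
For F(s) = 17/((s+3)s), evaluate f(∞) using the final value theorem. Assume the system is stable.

f(∞) = lim_{s→0} sF(s) = lim_{s→0} 17/(s+3) = 17/3

Final answer: 17/3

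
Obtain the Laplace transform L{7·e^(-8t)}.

L{e^(at)} = 1/(s-a), so L{e^(-8t)} = 1/(s+8). Then L{7·e^(-8t)} = 7/(s+8)

Final answer: 7/(s+8)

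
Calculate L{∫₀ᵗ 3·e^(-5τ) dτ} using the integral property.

L{∫₀ᵗ f(τ)dτ} = F(s)/s with F(s) = 3/(s+5), so L{∫₀ᵗ 3·e^(-5τ) dτ} = 3/(s(s+5))

Final answer: 3/(s(s+5))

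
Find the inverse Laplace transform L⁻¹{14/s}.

L⁻¹{c/s} = c, so L⁻¹{14/s} = 14

Final answer: 14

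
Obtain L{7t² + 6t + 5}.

L{7t² + 6t + 5} = 7·2/s³ + 6/s² + 5/s = 14/s³ + 6/s² + 5/s

Final answer: 14/s³ + 6/s² + 5/s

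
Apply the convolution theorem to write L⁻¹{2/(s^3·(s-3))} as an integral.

2/(s^3·(s-3)) = (2/s^3)·(1/(s-3)) = L{t^2}·L{e^(3t)}. So f(t) = t^2*e^(3t) = ∫₀ᵗ τ^2·e^(3(t-τ)) dτ

Final answer: ∫₀ᵗ τ^2·e^(3(t-τ)) dτ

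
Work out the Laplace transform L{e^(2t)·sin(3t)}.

L{e^(at)·sin(ωt)} = ω/((s-a)² + ω²), so L{e^(2t)·sin(3t)} = 3/((s-2)² + 9)

Final answer: 3/((s-2)² + 9)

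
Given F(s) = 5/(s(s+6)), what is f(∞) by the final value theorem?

f(∞) = lim_{s→0} s·5/(s(s+6)) = lim_{s→0} 5/(s+6) = 5/6 = 5/6

Final answer: 5/6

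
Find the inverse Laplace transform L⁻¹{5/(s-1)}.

L⁻¹{1/(s-a)} = e^(at), so L⁻¹{1/(s-1)} = e^t, and L⁻¹{5/(s-1)} = 5·e^t

Final answer: 5·e^t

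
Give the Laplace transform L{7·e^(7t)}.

L{e^(at)} = 1/(s-a), so L{e^(7t)} = 1/(s-7). Then L{7·e^(7t)} = 7/(s-7)

Final answer: 7/(s-7)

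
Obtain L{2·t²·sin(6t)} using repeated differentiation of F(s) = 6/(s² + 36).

F(s) = 6/(s² + 36). F'(s) = -12s/(s² + 36)². F''(s) = -12(36 - 3s²)/(s² + 36)³ = (36s² - 432)/(s² + 36)³. So L{t²·sin(6t)} = (-1)² F''(s) = (36s² - 432)/(s² + 36)³. Then L{2·t²·sin(6t)} = 2·(36s² - 432)/(s² + 36)³ = (72s² - 864)/(s² + 36)³

Final answer: (72s² - 864)/(s² + 36)³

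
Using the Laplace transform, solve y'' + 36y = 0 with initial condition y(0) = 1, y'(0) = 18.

L{y''} + 36L{y} = 0. s²Y - s - 18 + 36Y = 0. Y(s² + 36) = s + 18. Y = (s + 18)/(s² + 36). Inverting: y(t) = cos(6t) + 3sin(6t)

Final answer: y(t) = cos(6t) + 3sin(6t)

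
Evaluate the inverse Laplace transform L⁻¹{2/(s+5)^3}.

L⁻¹{n!/(s-a)^(n+1)} = t^n·e^(at), so L⁻¹{2/(s+5)^3} = t^2·e^(-5t)

Final answer: t^2·e^(-5t)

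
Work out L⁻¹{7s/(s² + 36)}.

This is the form c·s/(s² + a²) with a = 6, c = 7. L⁻¹ = 7·cos(6t)

Final answer: 7·cos(6t)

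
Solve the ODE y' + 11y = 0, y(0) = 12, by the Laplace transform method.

L{y'} + 11L{y} = 0. sY - 12 + 11Y = 0. Y(s+11) = 12. Y = 12/(s+11)

Final answer: y(t) = 12e^(-11t)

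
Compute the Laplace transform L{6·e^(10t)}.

L{e^(at)} = 1/(s-a), so L{e^(10t)} = 1/(s-10). Then L{6·e^(10t)} = 6/(s-10)

Final answer: 6/(s-10)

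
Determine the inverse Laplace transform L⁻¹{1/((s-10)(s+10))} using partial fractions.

Decompose: A/(s-10) + B/(s+10). A = 1/20, B = -1/20. f(t) = (e^(10t) - e^(-10t))/20

Final answer: (e^(10t) - e^(-10t))/20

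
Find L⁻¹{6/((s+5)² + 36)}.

Form: b/((s-a)² + b²) → e^(at)sin(bt). With a=-5, b=6

Final answer: e^(-5t)·sin(6t)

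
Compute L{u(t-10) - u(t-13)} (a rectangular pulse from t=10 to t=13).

L{u(t-a)} = e^(-as)/s. L{u(t-10) - u(t-13)} = (e^(-10s) - e^(-13s))/s

Final answer: (e^(-10s) - e^(-13s))/s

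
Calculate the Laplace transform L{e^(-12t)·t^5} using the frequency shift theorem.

L{e^(at)·t^n} = n!/(s-a)^(n+1), so L{e^(-12t)·t^5} = 120/(s+12)^6

Final answer: 120/(s+12)^6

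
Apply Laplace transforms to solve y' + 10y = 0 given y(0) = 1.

L{y'} + 10L{y} = 0. sY - 1 + 10Y = 0. Y(s+10) = 1. Y = 1/(s+10)

Final answer: y(t) = e^(-10t)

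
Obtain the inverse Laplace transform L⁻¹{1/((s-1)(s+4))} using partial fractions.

Decompose: A/(s-1) + B/(s+4). A = 1/5, B = -1/5. f(t) = (e^t - e^(-4t))/5

Final answer: (e^t - e^(-4t))/5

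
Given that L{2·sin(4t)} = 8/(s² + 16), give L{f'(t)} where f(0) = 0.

L{f'(t)} = s·F(s) - f(0) = s·8/(s² + 16) - 0 = 8s/(s² + 16)

Final answer: 8s/(s² + 16)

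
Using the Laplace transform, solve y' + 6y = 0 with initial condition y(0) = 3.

L{y'} + 6L{y} = 0. sY - 3 + 6Y = 0. Y(s+6) = 3. Y = 3/(s+6)

Final answer: y(t) = 3e^(-6t)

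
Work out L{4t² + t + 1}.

L{4t² + t + 1} = 4·2/s³ + 1/s² + 1/s = 8/s³ + 1/s² + 1/s

Final answer: 8/s³ + 1/s² + 1/s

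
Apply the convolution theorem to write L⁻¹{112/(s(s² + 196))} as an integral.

112/(s(s² + 196)) = (1/s)·(112/(s² + 196)) = L{1}·L{8·sin(14t)}. So f(t) = 1*(8·sin(14t)) = ∫₀ᵗ 8·sin(14τ) dτ

Final answer: ∫₀ᵗ 8·sin(14τ) dτ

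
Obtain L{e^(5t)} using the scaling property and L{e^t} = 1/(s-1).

Using L{f(at)} = (1/a)F(s/a) with a=5 and f(t) = e^t: L{e^(5t)} = (1/5) · 1/((s/5)-1) = (1/5) · 5/(s-5) = 1/(s-5)

Final answer: 1/(s-5)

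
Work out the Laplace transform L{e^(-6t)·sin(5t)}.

L{e^(at)·sin(ωt)} = ω/((s-a)² + ω²), so L{e^(-6t)·sin(5t)} = 5/((s+6)² + 25)

Final answer: 5/((s+6)² + 25)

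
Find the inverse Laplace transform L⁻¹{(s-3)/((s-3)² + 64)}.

Using frequency shift, L⁻¹{(s-3)/((s-3)² + 64)} = e^(3t)·cos(8t)

Final answer: e^(3t)·cos(8t)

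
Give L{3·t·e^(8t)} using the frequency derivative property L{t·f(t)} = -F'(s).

L{e^(8t)} = 1/(s-8). By frequency derivative: L{t·e^(8t)} = -d/ds[1/(s-8)] = -(-1)/(s-8)² = 1/(s-8)². Then L{3·t·e^(8t)} = 3·1/(s-8)² = 3/(s-8)²

Final answer: 3/(s-8)²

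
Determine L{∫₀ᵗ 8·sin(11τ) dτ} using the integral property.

L{∫₀ᵗ f(τ)dτ} = F(s)/s with F(s) = 88/(s² + 121), so the result is (88/(s² + 121))/s = 88/(s(s² + 121))

Final answer: 88/(s(s² + 121))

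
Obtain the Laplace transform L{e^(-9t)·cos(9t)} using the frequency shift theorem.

Frequency shift: L{e^(at)f(t)} = F(s-a). L{e^(-9t)·cos(9t)} = (s+9)/((s+9)² + 81)

Final answer: (s+9)/((s+9)² + 81)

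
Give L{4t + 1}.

L{4t + 1} = 4·L{t} + L{1} = 4/s² + 1/s

Final answer: 4/s² + 1/s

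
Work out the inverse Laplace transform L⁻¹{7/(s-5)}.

L⁻¹{1/(s-a)} = e^(at), so L⁻¹{1/(s-5)} = e^(5t), and L⁻¹{7/(s-5)} = 7·e^(5t)

Final answer: 7·e^(5t)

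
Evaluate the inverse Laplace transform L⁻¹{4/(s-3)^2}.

L⁻¹{n!/(s-a)^(n+1)} = t^n·e^(at) with n=1, a=3. So L⁻¹{1/(s-3)^2} = t·e^(3t), and L⁻¹{4/(s-3)^2} = (4/1)·t·e^(3t) = 4·t·e^(3t)

Final answer: 4·t·e^(3t)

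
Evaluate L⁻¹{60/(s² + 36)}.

This is the form c·a/(s² + a²) with a = 6, c = 10. L⁻¹ = 10·sin(6t)

Final answer: 10·sin(6t)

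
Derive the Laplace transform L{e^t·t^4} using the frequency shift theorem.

L{e^(at)·t^n} = n!/(s-a)^(n+1), so L{e^t·t^4} = 24/(s-1)^5

Final answer: 24/(s-1)^5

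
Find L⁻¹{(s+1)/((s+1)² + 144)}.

Using frequency shift: L⁻¹{(s-a)/((s-a)² + b²)} = e^(at)cos(bt). Here a=-1, b=12

Final answer: e^(-t)·cos(12t)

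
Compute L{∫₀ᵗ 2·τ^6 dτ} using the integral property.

L{∫₀ᵗ f(τ)dτ} = F(s)/s with f(t) = 2t^6. F(s) = 1440/s^7, so L{∫₀ᵗ 2·τ^6 dτ} = (1440/s^7)/s = 1440/s^8. (Check: ∫₀ᵗ 2·τ^6 dτ = 2t^7/7.)

Final answer: 1440/s^8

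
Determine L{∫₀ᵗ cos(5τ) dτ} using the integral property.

L{∫₀ᵗ f(τ)dτ} = F(s)/s with F(s) = s/(s² + 25), so the result is (s/(s² + 25))/s = 1/(s² + 25)

Final answer: 1/(s² + 25)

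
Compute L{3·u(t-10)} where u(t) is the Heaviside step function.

L{u(t-a)} = e^(-as)/s. Here a=10, so L{u(t-10)} = e^(-10s)/s, and L{3·u(t-10)} = 3·e^(-10s)/s

Final answer: 3·e^(-10s)/s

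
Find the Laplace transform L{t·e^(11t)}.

L{t^n·e^(at)} = n!/(s-a)^(n+1), so L{t·e^(11t)} = 1/(s-11)^2

Final answer: 1/(s-11)^2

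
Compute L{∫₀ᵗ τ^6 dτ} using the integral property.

L{∫₀ᵗ f(τ)dτ} = F(s)/s with f(t) = t^6. F(s) = 720/s^7, so L{∫₀ᵗ τ^6 dτ} = (720/s^7)/s = 720/s^8. (Check: ∫₀ᵗ τ^6 dτ = t^7/7.)

Final answer: 720/s^8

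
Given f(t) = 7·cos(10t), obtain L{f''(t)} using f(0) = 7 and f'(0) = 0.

F(s) = 7s/(s² + 100). L{f''(t)} = s²F(s) - sf(0) - f'(0) = 7s³/(s² + 100) - 7s = (7s³ - 7s(s² + 100))/(s² + 100) = -700s/(s² + 100)

Final answer: -700s/(s² + 100)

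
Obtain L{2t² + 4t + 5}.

L{2t² + 4t + 5} = 2·2/s³ + 4/s² + 5/s = 4/s³ + 4/s² + 5/s

Final answer: 4/s³ + 4/s² + 5/s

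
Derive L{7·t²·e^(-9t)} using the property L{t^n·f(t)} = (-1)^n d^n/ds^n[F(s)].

L{e^(-9t)} = 1/(s+9). d/ds[1/(s+9)] = -1/(s+9)². d²/ds²[1/(s+9)] = 2/(s+9)³. So L{t²·e^(-9t)} = (-1)² · 2/(s+9)³ = 2/(s+9)³. Then L{7·t²·e^(-9t)} = 7·2/(s+9)³ = 14/(s+9)³

Final answer: 14/(s+9)³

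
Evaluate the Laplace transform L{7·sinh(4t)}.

L{sinh(ωt)} = ω/(s² - ω²), so L{sinh(4t)} = 4/(s² - 16). Then L{7·sinh(4t)} = 7·4/(s² - 16) = 28/(s² - 16)

Final answer: 28/(s² - 16)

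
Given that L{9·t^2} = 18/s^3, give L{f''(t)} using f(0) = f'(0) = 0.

L{f''(t)} = s²F(s) - sf(0) - f'(0) = s²·18/s^3 - 0 - 0 = 18/s

Final answer: 18/s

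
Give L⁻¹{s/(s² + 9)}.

This is the form c·s/(s² + a²) with a = 3. L⁻¹ = cos(3t)

Final answer: cos(3t)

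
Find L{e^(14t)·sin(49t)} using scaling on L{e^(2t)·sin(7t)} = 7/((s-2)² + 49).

Scaling with a=7: L{e^(14t)·sin(49t)} = (1/7) · 7/((s/7-2)² + 49). Simplifying: 49/((s-14)² + 2401)

Final answer: 49/((s-14)² + 2401)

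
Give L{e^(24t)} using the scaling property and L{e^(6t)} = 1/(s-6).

Using L{f(at)} = (1/a)F(s/a) with a=4 and f(t) = e^(6t): L{e^(24t)} = (1/4) · 1/((s/4)-6) = (1/4) · 4/(s-24) = 1/(s-24)

Final answer: 1/(s-24)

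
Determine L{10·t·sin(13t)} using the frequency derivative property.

L{sin(13t)} = 13/(s² + 169). By L{t·f(t)} = -F'(s): -d/ds[13/(s² + 169)] = -(13)·(-2s)/(s² + 169)² = 26s/(s² + 169)². Then L{10·t·sin(13t)} = 10·26s/(s² + 169)² = 260s/(s² + 169)²

Final answer: 260s/(s² + 169)²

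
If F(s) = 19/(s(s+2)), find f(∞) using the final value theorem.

f(∞) = lim_{s→0} s·19/(s(s+2)) = lim_{s→0} 19/(s+2) = 19/2 = 19/2

Final answer: 19/2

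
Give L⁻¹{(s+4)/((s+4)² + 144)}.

Using frequency shift: L⁻¹{(s-a)/((s-a)² + b²)} = e^(at)cos(bt). Here a=-4, b=12

Final answer: e^(-4t)·cos(12t)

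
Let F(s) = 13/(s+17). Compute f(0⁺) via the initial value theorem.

f(0⁺) = lim_{s→∞} s·13/(s+17) = lim_{s→∞} 13s/(s+17) = 13

Final answer: 13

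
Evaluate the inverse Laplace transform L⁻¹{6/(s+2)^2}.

L⁻¹{n!/(s-a)^(n+1)} = t^n·e^(at) with n=1, a=-2. So L⁻¹{1/(s+2)^2} = t·e^(-2t), and L⁻¹{6/(s+2)^2} = (6/1)·t·e^(-2t) = 6·t·e^(-2t)

Final answer: 6·t·e^(-2t)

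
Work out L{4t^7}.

L{t^n} = n!/s^(n+1). So L{4t^7} = 4·7!/s^8 = 20160/s^8

Final answer: 20160/s^8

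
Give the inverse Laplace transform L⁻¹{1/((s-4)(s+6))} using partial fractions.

Decompose: A/(s-4) + B/(s+6). A = 1/10, B = -1/10. f(t) = (e^(4t) - e^(-6t))/10

Final answer: (e^(4t) - e^(-6t))/10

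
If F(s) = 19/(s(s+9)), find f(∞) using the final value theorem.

f(∞) = lim_{s→0} s·19/(s(s+9)) = lim_{s→0} 19/(s+9) = 19/9 = 19/9

Final answer: 19/9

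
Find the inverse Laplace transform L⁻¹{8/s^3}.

L⁻¹{n!/s^(n+1)} = t^n with n=2. So L⁻¹{2/s^3} = t^2, and L⁻¹{8/s^3} = (8/2)·t^2 = 4·t^2

Final answer: 4·t^2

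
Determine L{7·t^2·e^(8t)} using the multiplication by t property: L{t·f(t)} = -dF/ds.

Using L{t^n·e^(at)} = n!/(s-a)^(n+1), L{t^2·e^(8t)} = 2/(s-8)^3, so L{7·t^2·e^(8t)} = 7·2/(s-8)^3 = 14/(s-8)^3

Final answer: 14/(s-8)^3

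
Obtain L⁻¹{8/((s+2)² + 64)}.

Form: b/((s-a)² + b²) → e^(at)sin(bt). With a=-2, b=8

Final answer: e^(-2t)·sin(8t)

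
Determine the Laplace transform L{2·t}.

L{t^n} = n!/s^(n+1), so L{t} = 1/s^2. Then L{2·t} = 2·1/s^2 = 2/s^2

Final answer: 2/s^2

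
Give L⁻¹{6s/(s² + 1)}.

This is the form c·s/(s² + a²) with a = 1, c = 6. L⁻¹ = 6·cos(t)

Final answer: 6·cos(t)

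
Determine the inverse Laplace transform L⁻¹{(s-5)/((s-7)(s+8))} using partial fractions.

Using partial fractions, f(t) = (2e^(7t) + 13e^(-8t))/15

Final answer: (2e^(7t) + 13e^(-8t))/15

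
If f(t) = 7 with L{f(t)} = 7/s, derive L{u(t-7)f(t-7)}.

Time shift theorem: L{u(t-a)f(t-a)} = e^(-as)F(s). Here a=7, F(s) = 7/s, so L{u(t-7)f(t-7)} = e^(-7s)·7/s

Final answer: e^(-7s)·7/s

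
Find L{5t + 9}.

L{5t + 9} = 5·L{t} + 9·L{1} = 5/s² + 9/s

Final answer: 5/s² + 9/s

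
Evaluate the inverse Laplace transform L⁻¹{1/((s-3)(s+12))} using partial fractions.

Decompose: A/(s-3) + B/(s+12). A = 1/15, B = -1/15. f(t) = (e^(3t) - e^(-12t))/15

Final answer: (e^(3t) - e^(-12t))/15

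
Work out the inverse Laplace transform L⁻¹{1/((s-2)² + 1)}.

Using frequency shift, L⁻¹{1/((s-2)² + 1)} = e^(2t)·sin(t)

Final answer: e^(2t)·sin(t)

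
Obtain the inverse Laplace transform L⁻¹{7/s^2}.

L⁻¹{n!/s^(n+1)} = t^n with n=1. So L⁻¹{1/s^2} = t, and L⁻¹{7/s^2} = (7/1)·t = 7·t

Final answer: 7·t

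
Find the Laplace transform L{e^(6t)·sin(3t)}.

L{e^(at)·sin(ωt)} = ω/((s-a)² + ω²), so L{e^(6t)·sin(3t)} = 3/((s-6)² + 9)

Final answer: 3/((s-6)² + 9)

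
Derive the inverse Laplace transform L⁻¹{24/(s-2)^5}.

L⁻¹{n!/(s-a)^(n+1)} = t^n·e^(at), so L⁻¹{24/(s-2)^5} = t^4·e^(2t)

Final answer: t^4·e^(2t)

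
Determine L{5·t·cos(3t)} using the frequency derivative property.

L{cos(3t)} = s/(s² + 9). Derivative: d/ds[s/(s² + 9)] = [(s² + 9) - s·2s]/(s² + 9)² = (9 - s²)/(s² + 9)². So L{t·cos(3t)} = -F'(s) = (s² - 9)/(s² + 9)². Then L{5·t·cos(3t)} = 5·(s² - 9)/(s² + 9)²

Final answer: 5·(s² - 9)/(s² + 9)²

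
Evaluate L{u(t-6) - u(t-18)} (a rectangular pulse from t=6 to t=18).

L{u(t-a)} = e^(-as)/s. L{u(t-6) - u(t-18)} = (e^(-6s) - e^(-18s))/s

Final answer: (e^(-6s) - e^(-18s))/s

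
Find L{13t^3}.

L{t^n} = n!/s^(n+1). So L{13t^3} = 13·3!/s^4 = 78/s^4

Final answer: 78/s^4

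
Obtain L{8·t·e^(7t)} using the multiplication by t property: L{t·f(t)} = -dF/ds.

Using L{t^n·e^(at)} = n!/(s-a)^(n+1), L{t·e^(7t)} = 1/(s-7)^2, so L{8·t·e^(7t)} = 8·1/(s-7)^2 = 8/(s-7)^2

Final answer: 8/(s-7)^2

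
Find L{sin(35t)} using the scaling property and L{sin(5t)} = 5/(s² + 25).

Using L{f(at)} = (1/a)F(s/a) with a=7: L{sin(35t)} = (1/7) · 5/((s/7)² + 25) = (1/7) · 5·49/(s² + 1225) = 35/(s² + 1225)

Final answer: 35/(s² + 1225)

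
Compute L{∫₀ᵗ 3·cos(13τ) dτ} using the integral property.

L{∫₀ᵗ f(τ)dτ} = F(s)/s with F(s) = 3s/(s² + 169), so the result is (3s/(s² + 169))/s = 3/(s² + 169)

Final answer: 3/(s² + 169)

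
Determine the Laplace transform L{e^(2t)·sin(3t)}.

L{e^(at)·sin(ωt)} = ω/((s-a)² + ω²), so L{e^(2t)·sin(3t)} = 3/((s-2)² + 9)

Final answer: 3/((s-2)² + 9)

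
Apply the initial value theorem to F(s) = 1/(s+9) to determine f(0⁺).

f(0⁺) = lim_{s→∞} s·1/(s+9) = lim_{s→∞} s/(s+9) = 1

Final answer: 1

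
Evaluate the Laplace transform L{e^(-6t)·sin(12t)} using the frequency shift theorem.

Frequency shift: L{e^(at)f(t)} = F(s-a). L{e^(-6t)·sin(12t)} = 12/((s+6)² + 144)

Final answer: 12/((s+6)² + 144)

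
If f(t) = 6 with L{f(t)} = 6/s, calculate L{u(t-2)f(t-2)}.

Time shift theorem: L{u(t-a)f(t-a)} = e^(-as)F(s). Here a=2, F(s) = 6/s, so L{u(t-2)f(t-2)} = e^(-2s)·6/s

Final answer: e^(-2s)·6/s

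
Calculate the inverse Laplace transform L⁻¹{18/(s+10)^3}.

L⁻¹{n!/(s-a)^(n+1)} = t^n·e^(at) with n=2, a=-10. So L⁻¹{2/(s+10)^3} = t^2·e^(-10t), and L⁻¹{18/(s+10)^3} = (18/2)·t^2·e^(-10t) = 9·t^2·e^(-10t)

Final answer: 9·t^2·e^(-10t)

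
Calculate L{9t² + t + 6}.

L{9t² + t + 6} = 9·2/s³ + 1/s² + 6/s = 18/s³ + 1/s² + 6/s

Final answer: 18/s³ + 1/s² + 6/s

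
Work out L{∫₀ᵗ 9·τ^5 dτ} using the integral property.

L{∫₀ᵗ f(τ)dτ} = F(s)/s with f(t) = 9t^5. F(s) = 1080/s^6, so L{∫₀ᵗ 9·τ^5 dτ} = (1080/s^6)/s = 1080/s^7. (Check: ∫₀ᵗ 9·τ^5 dτ = 9t^6/6.)

Final answer: 1080/s^7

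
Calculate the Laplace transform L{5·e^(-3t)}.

L{e^(at)} = 1/(s-a), so L{e^(-3t)} = 1/(s+3). Then L{5·e^(-3t)} = 5/(s+3)

Final answer: 5/(s+3)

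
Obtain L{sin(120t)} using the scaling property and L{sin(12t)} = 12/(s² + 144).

Using L{f(at)} = (1/a)F(s/a) with a=10: L{sin(120t)} = (1/10) · 12/((s/10)² + 144) = (1/10) · 12·100/(s² + 14400) = 120/(s² + 14400)

Final answer: 120/(s² + 14400)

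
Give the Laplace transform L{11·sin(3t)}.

L{sin(ωt)} = ω/(s² + ω²), so L{sin(3t)} = 3/(s² + 9). Then L{11·sin(3t)} = 11·3/(s² + 9) = 33/(s² + 9)

Final answer: 33/(s² + 9)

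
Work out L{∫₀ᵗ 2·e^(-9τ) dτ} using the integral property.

L{∫₀ᵗ f(τ)dτ} = F(s)/s with F(s) = 2/(s+9), so L{∫₀ᵗ 2·e^(-9τ) dτ} = 2/(s(s+9))

Final answer: 2/(s(s+9))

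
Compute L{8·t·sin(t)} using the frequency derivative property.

L{sin(t)} = 1/(s² + 1). By L{t·f(t)} = -F'(s): -d/ds[1/(s² + 1)] = -(1)·(-2s)/(s² + 1)² = 2s/(s² + 1)². Then L{8·t·sin(t)} = 8·2s/(s² + 1)² = 16s/(s² + 1)²

Final answer: 16s/(s² + 1)²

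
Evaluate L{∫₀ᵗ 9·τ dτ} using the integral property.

L{∫₀ᵗ f(τ)dτ} = F(s)/s with f(t) = 9t. F(s) = 9/s^2, so L{∫₀ᵗ 9·τ dτ} = (9/s^2)/s = 9/s^3. (Check: ∫₀ᵗ 9·τ dτ = 9t^2/2.)

Final answer: 9/s^3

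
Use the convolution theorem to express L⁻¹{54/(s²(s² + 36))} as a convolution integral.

54/(s²(s² + 36)) = (1/s²)·(54/(s² + 36)) = L{t}·L{9·sin(6t)}. So f(t) = t*(9·sin(6t)) = ∫₀ᵗ 9τ·sin(6(t-τ)) dτ

Final answer: ∫₀ᵗ 9τ·sin(6(t-τ)) dτ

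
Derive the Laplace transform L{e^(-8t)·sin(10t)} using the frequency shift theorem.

Frequency shift: L{e^(at)f(t)} = F(s-a). L{e^(-8t)·sin(10t)} = 10/((s+8)² + 100)

Final answer: 10/((s+8)² + 100)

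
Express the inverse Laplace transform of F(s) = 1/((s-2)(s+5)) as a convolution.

1/((s-2)(s+5)) = (1/(s-2))·(1/(s+5)) = L{e^(2t)}·L{e^(-5t)}. So f(t) = e^(2t)*e^(-5t) = ∫₀ᵗ e^(2τ)·e^(-5(t-τ)) dτ

Final answer: ∫₀ᵗ e^(2τ)·e^(-5(t-τ)) dτ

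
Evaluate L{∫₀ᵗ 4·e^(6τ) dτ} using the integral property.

L{∫₀ᵗ f(τ)dτ} = F(s)/s with F(s) = 4/(s-6), so L{∫₀ᵗ 4·e^(6τ) dτ} = 4/(s(s-6))

Final answer: 4/(s(s-6))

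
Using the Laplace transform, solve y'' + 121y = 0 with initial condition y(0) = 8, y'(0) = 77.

L{y''} + 121L{y} = 0. s²Y - 8s - 77 + 121Y = 0. Y(s² + 121) = 8s + 77. Y = (8s + 77)/(s² + 121). Inverting: y(t) = 8cos(11t) + 7sin(11t)

Final answer: y(t) = 8cos(11t) + 7sin(11t)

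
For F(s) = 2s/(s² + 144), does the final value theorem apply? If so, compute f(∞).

The final value theorem requires all poles of sF(s) in the left half-plane. sF(s) = 2s²/(s² + 144) has poles at s = ±12i (imaginary axis). Theorem does NOT apply (oscillatory system).

Final answer: Not applicable (oscillatory)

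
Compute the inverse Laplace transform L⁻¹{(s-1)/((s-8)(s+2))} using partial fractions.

Using partial fractions, f(t) = (7e^(8t) + 3e^(-2t))/10

Final answer: (7e^(8t) + 3e^(-2t))/10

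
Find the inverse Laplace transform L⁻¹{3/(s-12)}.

L⁻¹{1/(s-a)} = e^(at), so L⁻¹{1/(s-12)} = e^(12t), and L⁻¹{3/(s-12)} = 3·e^(12t)

Final answer: 3·e^(12t)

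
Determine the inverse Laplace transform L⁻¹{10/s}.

L⁻¹{c/s} = c, so L⁻¹{10/s} = 10

Final answer: 10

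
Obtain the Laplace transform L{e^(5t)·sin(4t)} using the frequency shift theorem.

Frequency shift: L{e^(at)f(t)} = F(s-a). L{e^(5t)·sin(4t)} = 4/((s-5)² + 16)

Final answer: 4/((s-5)² + 16)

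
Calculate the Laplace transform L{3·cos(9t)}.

L{cos(ωt)} = s/(s² + ω²), so L{cos(9t)} = s/(s² + 81). Then L{3·cos(9t)} = 3·s/(s² + 81) = 3s/(s² + 81)

Final answer: 3s/(s² + 81)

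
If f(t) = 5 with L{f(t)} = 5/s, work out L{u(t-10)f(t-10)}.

Time shift theorem: L{u(t-a)f(t-a)} = e^(-as)F(s). Here a=10, F(s) = 5/s, so L{u(t-10)f(t-10)} = e^(-10s)·5/s

Final answer: e^(-10s)·5/s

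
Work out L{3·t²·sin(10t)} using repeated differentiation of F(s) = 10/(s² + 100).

F(s) = 10/(s² + 100). F'(s) = -20s/(s² + 100)². F''(s) = -20(100 - 3s²)/(s² + 100)³ = (60s² - 2000)/(s² + 100)³. So L{t²·sin(10t)} = (-1)² F''(s) = (60s² - 2000)/(s² + 100)³. Then L{3·t²·sin(10t)} = 3·(60s² - 2000)/(s² + 100)³ = (180s² - 6000)/(s² + 100)³

Final answer: (180s² - 6000)/(s² + 100)³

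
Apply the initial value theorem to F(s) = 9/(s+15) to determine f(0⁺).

f(0⁺) = lim_{s→∞} s·9/(s+15) = lim_{s→∞} 9s/(s+15) = 9

Final answer: 9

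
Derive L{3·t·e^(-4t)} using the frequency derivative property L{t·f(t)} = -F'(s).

L{e^(-4t)} = 1/(s+4). By frequency derivative: L{t·e^(-4t)} = -d/ds[1/(s+4)] = -(-1)/(s+4)² = 1/(s+4)². Then L{3·t·e^(-4t)} = 3·1/(s+4)² = 3/(s+4)²

Final answer: 3/(s+4)²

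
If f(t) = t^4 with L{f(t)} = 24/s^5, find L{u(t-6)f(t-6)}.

Time shift theorem: L{u(t-a)f(t-a)} = e^(-as)F(s). Here a=6, F(s) = 24/s^5, so L{u(t-6)f(t-6)} = e^(-6s)·24/s^5

Final answer: e^(-6s)·24/s^5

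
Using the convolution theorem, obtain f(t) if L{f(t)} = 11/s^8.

11/s^8 = (11/s)·(1/s^7) = L{11}·L{t^6/720}. By convolution, f(t) = 11*t^6/720 = ∫₀ᵗ 11·τ^6/720 dτ = 11·t^7/5040

Final answer: 11·t^7/5040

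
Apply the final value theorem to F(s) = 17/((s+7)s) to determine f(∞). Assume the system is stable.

f(∞) = lim_{s→0} sF(s) = lim_{s→0} 17/(s+7) = 17/7

Final answer: 17/7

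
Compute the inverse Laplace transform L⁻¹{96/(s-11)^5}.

L⁻¹{n!/(s-a)^(n+1)} = t^n·e^(at) with n=4, a=11. So L⁻¹{24/(s-11)^5} = t^4·e^(11t), and L⁻¹{96/(s-11)^5} = (96/24)·t^4·e^(11t) = 4·t^4·e^(11t)

Final answer: 4·t^4·e^(11t)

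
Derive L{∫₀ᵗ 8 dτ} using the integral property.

L{∫₀ᵗ f(τ)dτ} = F(s)/s with f(t) = 8. F(s) = 8/s, so L{∫₀ᵗ 8 dτ} = (8/s)/s = 8/s². (Check: ∫₀ᵗ 8 dτ = 8t.)

Final answer: 8/s²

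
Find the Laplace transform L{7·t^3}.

L{t^n} = n!/s^(n+1), so L{t^3} = 6/s^4. Then L{7·t^3} = 7·6/s^4 = 42/s^4

Final answer: 42/s^4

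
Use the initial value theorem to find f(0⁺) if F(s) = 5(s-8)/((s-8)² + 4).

f(0⁺) = lim_{s→∞} sF(s) = lim_{s→∞} 5s(s-8)/((s-8)² + 4) = 5

Final answer: 5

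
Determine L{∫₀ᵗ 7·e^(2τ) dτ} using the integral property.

L{∫₀ᵗ f(τ)dτ} = F(s)/s with F(s) = 7/(s-2), so L{∫₀ᵗ 7·e^(2τ) dτ} = 7/(s(s-2))

Final answer: 7/(s(s-2))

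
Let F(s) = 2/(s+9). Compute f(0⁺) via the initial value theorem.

f(0⁺) = lim_{s→∞} s·2/(s+9) = lim_{s→∞} 2s/(s+9) = 2

Final answer: 2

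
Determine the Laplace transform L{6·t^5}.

L{t^n} = n!/s^(n+1), so L{t^5} = 120/s^6. Then L{6·t^5} = 6·120/s^6 = 720/s^6

Final answer: 720/s^6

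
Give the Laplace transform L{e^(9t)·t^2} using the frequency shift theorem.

L{e^(at)·t^n} = n!/(s-a)^(n+1), so L{e^(9t)·t^2} = 2/(s-9)^3

Final answer: 2/(s-9)^3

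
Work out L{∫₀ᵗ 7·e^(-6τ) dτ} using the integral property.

L{∫₀ᵗ f(τ)dτ} = F(s)/s with F(s) = 7/(s+6), so L{∫₀ᵗ 7·e^(-6τ) dτ} = 7/(s(s+6))

Final answer: 7/(s(s+6))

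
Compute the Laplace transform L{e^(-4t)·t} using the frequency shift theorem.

L{e^(at)·t^n} = n!/(s-a)^(n+1), so L{e^(-4t)·t} = 1/(s+4)^2

Final answer: 1/(s+4)^2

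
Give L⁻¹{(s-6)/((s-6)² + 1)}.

Using frequency shift: L⁻¹{(s-a)/((s-a)² + b²)} = e^(at)cos(bt). Here a=6, b=1

Final answer: e^(6t)·cos(t)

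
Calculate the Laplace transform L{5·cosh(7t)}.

L{cosh(ωt)} = s/(s² - ω²), so L{cosh(7t)} = s/(s² - 49). Then L{5·cosh(7t)} = 5·s/(s² - 49) = 5s/(s² - 49)

Final answer: 5s/(s² - 49)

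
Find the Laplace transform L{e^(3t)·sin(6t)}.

L{e^(at)·sin(ωt)} = ω/((s-a)² + ω²), so L{e^(3t)·sin(6t)} = 6/((s-3)² + 36)

Final answer: 6/((s-3)² + 36)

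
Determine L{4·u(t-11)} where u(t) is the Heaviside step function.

L{u(t-a)} = e^(-as)/s. Here a=11, so L{u(t-11)} = e^(-11s)/s, and L{4·u(t-11)} = 4·e^(-11s)/s

Final answer: 4·e^(-11s)/s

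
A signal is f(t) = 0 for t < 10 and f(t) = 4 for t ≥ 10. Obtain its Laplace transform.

f(t) = 4·u(t-10). L{u(t-10)} = e^(-10s)/s, so L{f(t)} = 4·e^(-10s)/s

Final answer: 4·e^(-10s)/s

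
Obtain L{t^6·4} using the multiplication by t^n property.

L{4} = 4/s. d^1/ds^1[1/s] = -1/s². d^2/ds^2[1/s] = 2/s^3. d^3/ds^3[1/s] = -6/s^4. d^4/ds^4[1/s] = 24/s^5. d^5/ds^5[1/s] = -120/s^6. d^6/ds^6[1/s] = 720/s^7. So L{t^6} = (-1)^{6}·720/s^7 = 720/s^7. Then L{t^6·4} = 4·720/s^7 = 2880/s^7

Final answer: 2880/s^7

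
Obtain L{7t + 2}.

L{7t + 2} = 7·L{t} + 2·L{1} = 7/s² + 2/s

Final answer: 7/s² + 2/s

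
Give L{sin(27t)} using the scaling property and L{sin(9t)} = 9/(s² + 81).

Using L{f(at)} = (1/a)F(s/a) with a=3: L{sin(27t)} = (1/3) · 9/((s/3)² + 81) = (1/3) · 9·9/(s² + 729) = 27/(s² + 729)

Final answer: 27/(s² + 729)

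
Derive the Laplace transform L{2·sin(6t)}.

L{sin(ωt)} = ω/(s² + ω²), so L{sin(6t)} = 6/(s² + 36). Then L{2·sin(6t)} = 2·6/(s² + 36) = 12/(s² + 36)

Final answer: 12/(s² + 36)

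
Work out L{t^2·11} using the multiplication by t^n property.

L{11} = 11/s. d^1/ds^1[1/s] = -1/s². d^2/ds^2[1/s] = 2/s^3. So L{t^2} = (-1)^{2}·2/s^3 = 2/s^3. Then L{t^2·11} = 11·2/s^3 = 22/s^3

Final answer: 22/s^3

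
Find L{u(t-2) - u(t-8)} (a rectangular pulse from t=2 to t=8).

L{u(t-a)} = e^(-as)/s. L{u(t-2) - u(t-8)} = (e^(-2s) - e^(-8s))/s

Final answer: (e^(-2s) - e^(-8s))/s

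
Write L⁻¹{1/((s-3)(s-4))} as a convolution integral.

1/((s-3)(s-4)) = (1/(s-3))·(1/(s-4)) = L{e^(3t)}·L{e^(4t)}. So f(t) = e^(3t)*e^(4t) = ∫₀ᵗ e^(3τ)·e^(4(t-τ)) dτ

Final answer: ∫₀ᵗ e^(3τ)·e^(4(t-τ)) dτ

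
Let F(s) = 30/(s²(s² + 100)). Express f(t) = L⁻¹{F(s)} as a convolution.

30/(s²(s² + 100)) = (1/s²)·(30/(s² + 100)) = L{t}·L{3·sin(10t)}. So f(t) = t*(3·sin(10t)) = ∫₀ᵗ 3τ·sin(10(t-τ)) dτ

Final answer: ∫₀ᵗ 3τ·sin(10(t-τ)) dτ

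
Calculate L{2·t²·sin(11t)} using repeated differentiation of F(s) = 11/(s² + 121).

F(s) = 11/(s² + 121). F'(s) = -22s/(s² + 121)². F''(s) = -22(121 - 3s²)/(s² + 121)³ = (66s² - 2662)/(s² + 121)³. So L{t²·sin(11t)} = (-1)² F''(s) = (66s² - 2662)/(s² + 121)³. Then L{2·t²·sin(11t)} = 2·(66s² - 2662)/(s² + 121)³ = (132s² - 5324)/(s² + 121)³

Final answer: (132s² - 5324)/(s² + 121)³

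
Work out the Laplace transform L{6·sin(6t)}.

L{sin(ωt)} = ω/(s² + ω²), so L{sin(6t)} = 6/(s² + 36). Then L{6·sin(6t)} = 6·6/(s² + 36) = 36/(s² + 36)

Final answer: 36/(s² + 36)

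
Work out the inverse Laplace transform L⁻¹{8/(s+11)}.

L⁻¹{1/(s-a)} = e^(at), so L⁻¹{1/(s+11)} = e^(-11t), and L⁻¹{8/(s+11)} = 8·e^(-11t)

Final answer: 8·e^(-11t)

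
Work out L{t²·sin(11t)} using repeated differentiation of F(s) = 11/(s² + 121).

F(s) = 11/(s² + 121). F'(s) = -22s/(s² + 121)². F''(s) = -22(121 - 3s²)/(s² + 121)³ = (66s² - 2662)/(s² + 121)³. So L{t²·sin(11t)} = (-1)² F''(s) = (66s² - 2662)/(s² + 121)³

Final answer: (66s² - 2662)/(s² + 121)³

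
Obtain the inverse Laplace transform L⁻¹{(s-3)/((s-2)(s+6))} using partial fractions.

Using partial fractions, f(t) = (-e^(2t) + 9e^(-6t))/8

Final answer: (-e^(2t) + 9e^(-6t))/8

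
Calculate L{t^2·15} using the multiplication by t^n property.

L{15} = 15/s. d^1/ds^1[1/s] = -1/s². d^2/ds^2[1/s] = 2/s^3. So L{t^2} = (-1)^{2}·2/s^3 = 2/s^3. Then L{t^2·15} = 15·2/s^3 = 30/s^3

Final answer: 30/s^3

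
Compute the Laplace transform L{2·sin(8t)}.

L{sin(ωt)} = ω/(s² + ω²), so L{sin(8t)} = 8/(s² + 64). Then L{2·sin(8t)} = 2·8/(s² + 64) = 16/(s² + 64)

Final answer: 16/(s² + 64)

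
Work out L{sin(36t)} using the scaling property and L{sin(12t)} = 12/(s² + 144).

Using L{f(at)} = (1/a)F(s/a) with a=3: L{sin(36t)} = (1/3) · 12/((s/3)² + 144) = (1/3) · 12·9/(s² + 1296) = 36/(s² + 1296)

Final answer: 36/(s² + 1296)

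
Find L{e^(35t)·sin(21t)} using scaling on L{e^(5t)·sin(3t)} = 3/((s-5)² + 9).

Scaling with a=7: L{e^(35t)·sin(21t)} = (1/7) · 3/((s/7-5)² + 9). Simplifying: 21/((s-35)² + 441)

Final answer: 21/((s-35)² + 441)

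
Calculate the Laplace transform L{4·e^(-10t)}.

L{e^(at)} = 1/(s-a), so L{e^(-10t)} = 1/(s+10). Then L{4·e^(-10t)} = 4/(s+10)

Final answer: 4/(s+10)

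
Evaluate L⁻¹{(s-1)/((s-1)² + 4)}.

Using frequency shift: L⁻¹{(s-a)/((s-a)² + b²)} = e^(at)cos(bt). Here a=1, b=2

Final answer: e^t·cos(2t)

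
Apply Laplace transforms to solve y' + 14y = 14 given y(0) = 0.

sY + 14Y = 14/s. Y = 14/(s(s+14)). Partial fractions: Y = 1/s - 1/(s+14)

Final answer: y(t) = (1 - e^(-14t))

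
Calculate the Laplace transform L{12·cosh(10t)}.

L{cosh(ωt)} = s/(s² - ω²), so L{cosh(10t)} = s/(s² - 100). Then L{12·cosh(10t)} = 12·s/(s² - 100) = 12s/(s² - 100)

Final answer: 12s/(s² - 100)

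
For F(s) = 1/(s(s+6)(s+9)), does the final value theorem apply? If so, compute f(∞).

Poles of sF(s) = 1/((s+6)(s+9)) are at s = -6 and s = -9, both in the left half-plane. Theorem applies. f(∞) = lim_{s→0} sF(s) = 1/(6·9) = 1/54

Final answer: 1/54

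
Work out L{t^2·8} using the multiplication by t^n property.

L{8} = 8/s. d^1/ds^1[1/s] = -1/s². d^2/ds^2[1/s] = 2/s^3. So L{t^2} = (-1)^{2}·2/s^3 = 2/s^3. Then L{t^2·8} = 8·2/s^3 = 16/s^3

Final answer: 16/s^3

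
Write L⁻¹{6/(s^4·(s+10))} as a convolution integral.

6/(s^4·(s+10)) = (6/s^4)·(1/(s+10)) = L{t^3}·L{e^(-10t)}. So f(t) = t^3*e^(-10t) = ∫₀ᵗ τ^3·e^(-10(t-τ)) dτ

Final answer: ∫₀ᵗ τ^3·e^(-10(t-τ)) dτ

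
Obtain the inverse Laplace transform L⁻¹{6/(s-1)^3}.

L⁻¹{n!/(s-a)^(n+1)} = t^n·e^(at) with n=2, a=1. So L⁻¹{2/(s-1)^3} = t^2·e^t, and L⁻¹{6/(s-1)^3} = (6/2)·t^2·e^t = 3·t^2·e^t

Final answer: 3·t^2·e^t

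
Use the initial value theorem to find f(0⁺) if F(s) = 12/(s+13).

f(0⁺) = lim_{s→∞} s·12/(s+13) = lim_{s→∞} 12s/(s+13) = 12

Final answer: 12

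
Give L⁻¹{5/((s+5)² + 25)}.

Form: b/((s-a)² + b²) → e^(at)sin(bt). With a=-5, b=5

Final answer: e^(-5t)·sin(5t)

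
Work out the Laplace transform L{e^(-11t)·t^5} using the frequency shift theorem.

L{e^(at)·t^n} = n!/(s-a)^(n+1), so L{e^(-11t)·t^5} = 120/(s+11)^6

Final answer: 120/(s+11)^6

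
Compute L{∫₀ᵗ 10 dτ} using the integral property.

L{∫₀ᵗ f(τ)dτ} = F(s)/s with f(t) = 10. F(s) = 10/s, so L{∫₀ᵗ 10 dτ} = (10/s)/s = 10/s². (Check: ∫₀ᵗ 10 dτ = 10t.)

Final answer: 10/s²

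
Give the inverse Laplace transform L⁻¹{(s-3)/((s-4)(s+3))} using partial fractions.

Using partial fractions, f(t) = (e^(4t) + 6e^(-3t))/7

Final answer: (e^(4t) + 6e^(-3t))/7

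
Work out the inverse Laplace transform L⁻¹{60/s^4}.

L⁻¹{n!/s^(n+1)} = t^n with n=3. So L⁻¹{6/s^4} = t^3, and L⁻¹{60/s^4} = (60/6)·t^3 = 10·t^3

Final answer: 10·t^3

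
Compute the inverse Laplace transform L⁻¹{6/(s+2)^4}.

L⁻¹{n!/(s-a)^(n+1)} = t^n·e^(at), so L⁻¹{6/(s+2)^4} = t^3·e^(-2t)

Final answer: t^3·e^(-2t)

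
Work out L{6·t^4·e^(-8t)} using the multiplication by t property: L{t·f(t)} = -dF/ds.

Using L{t^n·e^(at)} = n!/(s-a)^(n+1), L{t^4·e^(-8t)} = 24/(s+8)^5, so L{6·t^4·e^(-8t)} = 6·24/(s+8)^5 = 144/(s+8)^5

Final answer: 144/(s+8)^5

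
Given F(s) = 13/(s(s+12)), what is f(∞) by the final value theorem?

f(∞) = lim_{s→0} s·13/(s(s+12)) = lim_{s→0} 13/(s+12) = 13/12 = 13/12

Final answer: 13/12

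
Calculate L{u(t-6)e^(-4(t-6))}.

u(t-a)f(t-a) with f(t)=e^(-4t). L{e^(-4t)} = 1/(s+4). By time shift: e^(-6s)/(s+4)

Final answer: e^(-6s)/(s+4)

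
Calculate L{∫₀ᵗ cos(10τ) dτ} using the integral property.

L{∫₀ᵗ f(τ)dτ} = F(s)/s with F(s) = s/(s² + 100), so the result is (s/(s² + 100))/s = 1/(s² + 100)

Final answer: 1/(s² + 100)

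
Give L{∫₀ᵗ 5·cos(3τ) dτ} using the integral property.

L{∫₀ᵗ f(τ)dτ} = F(s)/s with F(s) = 5s/(s² + 9), so the result is (5s/(s² + 9))/s = 5/(s² + 9)

Final answer: 5/(s² + 9)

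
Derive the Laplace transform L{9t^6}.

L{9t^6} = 9 · L{t^6} = 9 · 720/s^7 = 6480/s^7

Final answer: 6480/s^7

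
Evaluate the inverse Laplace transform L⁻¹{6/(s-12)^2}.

L⁻¹{n!/(s-a)^(n+1)} = t^n·e^(at) with n=1, a=12. So L⁻¹{1/(s-12)^2} = t·e^(12t), and L⁻¹{6/(s-12)^2} = (6/1)·t·e^(12t) = 6·t·e^(12t)

Final answer: 6·t·e^(12t)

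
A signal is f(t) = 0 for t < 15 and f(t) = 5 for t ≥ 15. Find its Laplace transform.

f(t) = 5·u(t-15). L{u(t-15)} = e^(-15s)/s, so L{f(t)} = 5·e^(-15s)/s

Final answer: 5·e^(-15s)/s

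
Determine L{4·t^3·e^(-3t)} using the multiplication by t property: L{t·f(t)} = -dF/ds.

Using L{t^n·e^(at)} = n!/(s-a)^(n+1), L{t^3·e^(-3t)} = 6/(s+3)^4, so L{4·t^3·e^(-3t)} = 4·6/(s+3)^4 = 24/(s+3)^4

Final answer: 24/(s+3)^4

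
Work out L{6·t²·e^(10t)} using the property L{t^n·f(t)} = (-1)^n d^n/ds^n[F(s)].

L{e^(10t)} = 1/(s-10). d/ds[1/(s-10)] = -1/(s-10)². d²/ds²[1/(s-10)] = 2/(s-10)³. So L{t²·e^(10t)} = (-1)² · 2/(s-10)³ = 2/(s-10)³. Then L{6·t²·e^(10t)} = 6·2/(s-10)³ = 12/(s-10)³

Final answer: 12/(s-10)³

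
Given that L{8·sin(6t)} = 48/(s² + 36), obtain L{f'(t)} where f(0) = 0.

L{f'(t)} = s·F(s) - f(0) = s·48/(s² + 36) - 0 = 48s/(s² + 36)

Final answer: 48s/(s² + 36)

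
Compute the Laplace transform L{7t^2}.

L{7t^2} = 7 · L{t^2} = 7 · 2/s^3 = 14/s^3

Final answer: 14/s^3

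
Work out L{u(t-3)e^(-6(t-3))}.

u(t-a)f(t-a) with f(t)=e^(-6t). L{e^(-6t)} = 1/(s+6). By time shift: e^(-3s)/(s+6)

Final answer: e^(-3s)/(s+6)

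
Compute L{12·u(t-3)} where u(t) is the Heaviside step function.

L{u(t-a)} = e^(-as)/s. Here a=3, so L{u(t-3)} = e^(-3s)/s, and L{12·u(t-3)} = 12·e^(-3s)/s

Final answer: 12·e^(-3s)/s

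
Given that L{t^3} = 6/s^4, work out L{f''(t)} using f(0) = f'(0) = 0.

L{f''(t)} = s²F(s) - sf(0) - f'(0) = s²·6/s^4 - 0 - 0 = 6/s^2

Final answer: 6/s^2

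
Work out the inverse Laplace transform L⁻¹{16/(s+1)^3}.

L⁻¹{n!/(s-a)^(n+1)} = t^n·e^(at) with n=2, a=-1. So L⁻¹{2/(s+1)^3} = t^2·e^(-t), and L⁻¹{16/(s+1)^3} = (16/2)·t^2·e^(-t) = 8·t^2·e^(-t)

Final answer: 8·t^2·e^(-t)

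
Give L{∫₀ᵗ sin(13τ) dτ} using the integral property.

L{∫₀ᵗ f(τ)dτ} = F(s)/s with F(s) = 13/(s² + 169), so the result is (13/(s² + 169))/s = 13/(s(s² + 169))

Final answer: 13/(s(s² + 169))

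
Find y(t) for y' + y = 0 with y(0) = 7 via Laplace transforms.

L{y'} + L{y} = 0. sY - 7 + Y = 0. Y(s+1) = 7. Y = 7/(s+1)

Final answer: y(t) = 7e^(-t)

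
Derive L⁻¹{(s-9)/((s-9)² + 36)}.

Using frequency shift: L⁻¹{(s-a)/((s-a)² + b²)} = e^(at)cos(bt). Here a=9, b=6

Final answer: e^(9t)·cos(6t)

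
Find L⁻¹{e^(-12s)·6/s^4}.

L⁻¹{6/s^4} = t^3. By the time shift theorem, L⁻¹{e^(-as)F(s)} = u(t-a)f(t-a) with a=12, so L⁻¹{e^(-12s)·6/s^4} = u(t-12)·(t-12)^3

Final answer: u(t-12)·(t-12)^3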